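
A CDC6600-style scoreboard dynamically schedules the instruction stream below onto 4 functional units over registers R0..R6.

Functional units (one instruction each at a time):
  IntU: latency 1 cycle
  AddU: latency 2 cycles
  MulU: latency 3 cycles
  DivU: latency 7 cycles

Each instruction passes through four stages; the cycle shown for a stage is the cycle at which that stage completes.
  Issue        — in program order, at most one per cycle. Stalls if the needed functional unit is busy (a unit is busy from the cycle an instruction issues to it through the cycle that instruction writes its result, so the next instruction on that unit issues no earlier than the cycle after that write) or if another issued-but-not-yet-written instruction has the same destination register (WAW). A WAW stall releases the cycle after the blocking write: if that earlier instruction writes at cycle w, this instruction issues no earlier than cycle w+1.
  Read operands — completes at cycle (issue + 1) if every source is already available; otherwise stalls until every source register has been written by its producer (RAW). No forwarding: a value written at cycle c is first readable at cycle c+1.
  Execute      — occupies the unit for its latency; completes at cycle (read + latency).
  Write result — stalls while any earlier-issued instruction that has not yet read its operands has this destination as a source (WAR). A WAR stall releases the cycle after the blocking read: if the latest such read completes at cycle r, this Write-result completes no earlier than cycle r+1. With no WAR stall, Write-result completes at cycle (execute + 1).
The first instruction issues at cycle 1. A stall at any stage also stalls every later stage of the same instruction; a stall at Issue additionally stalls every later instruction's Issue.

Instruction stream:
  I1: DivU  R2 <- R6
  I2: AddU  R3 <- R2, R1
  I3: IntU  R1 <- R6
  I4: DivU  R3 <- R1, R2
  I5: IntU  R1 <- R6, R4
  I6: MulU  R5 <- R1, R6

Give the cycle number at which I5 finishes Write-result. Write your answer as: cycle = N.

c1: I1 dispatched to DivU
c2: I1 operands ready, I2 dispatched to AddU
c3: I3 dispatched to IntU
c4: I3 operands ready
c5: I3 complete
c9: I1 complete
c10: R2←I1
c11: I2 operands ready
c12: R1←I3
c13: I2 complete
c14: R3←I2
c15: I4 dispatched to DivU
c16: I4 operands ready, I5 dispatched to IntU
c17: I5 operands ready, I6 dispatched to MulU
c18: I5 complete
c19: R1←I5
c20: I6 operands ready
c23: I4 complete, I6 complete
c24: R3←I4, R5←I6

cycle = 19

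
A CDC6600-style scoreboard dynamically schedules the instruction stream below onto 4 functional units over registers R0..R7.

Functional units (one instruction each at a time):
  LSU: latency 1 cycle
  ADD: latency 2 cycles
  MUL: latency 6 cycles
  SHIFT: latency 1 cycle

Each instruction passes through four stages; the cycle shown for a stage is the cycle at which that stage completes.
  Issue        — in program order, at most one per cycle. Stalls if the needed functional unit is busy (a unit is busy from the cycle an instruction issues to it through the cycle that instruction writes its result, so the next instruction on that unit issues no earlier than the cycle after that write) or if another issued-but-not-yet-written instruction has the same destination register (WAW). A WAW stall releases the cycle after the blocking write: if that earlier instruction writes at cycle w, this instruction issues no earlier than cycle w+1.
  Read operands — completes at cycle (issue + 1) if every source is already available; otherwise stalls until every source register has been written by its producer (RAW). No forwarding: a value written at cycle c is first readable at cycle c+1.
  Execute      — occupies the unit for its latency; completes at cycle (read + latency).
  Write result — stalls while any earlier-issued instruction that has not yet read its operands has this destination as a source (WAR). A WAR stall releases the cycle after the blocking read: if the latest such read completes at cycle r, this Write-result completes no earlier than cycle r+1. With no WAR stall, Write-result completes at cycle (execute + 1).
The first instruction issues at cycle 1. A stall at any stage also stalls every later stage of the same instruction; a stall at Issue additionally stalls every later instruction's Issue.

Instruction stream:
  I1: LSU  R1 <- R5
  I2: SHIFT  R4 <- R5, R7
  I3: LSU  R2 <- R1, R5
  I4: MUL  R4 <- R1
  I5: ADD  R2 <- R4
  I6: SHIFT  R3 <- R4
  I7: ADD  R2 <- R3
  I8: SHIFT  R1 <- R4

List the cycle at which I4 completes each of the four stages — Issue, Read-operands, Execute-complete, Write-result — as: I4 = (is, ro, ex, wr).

I4 = (6, 7, 13, 14)

1) issue 1, read 2, done 3, write 4
2) issue 2, read 3, done 4, write 5
3) issue 5, read 6, done 7, write 8  <struct: LSU busy until I1 writes@4>
4) issue 6, read 7, done 13, write 14
5) issue 9, read 15, done 17, write 18  <WAW R2: wait I3 write@8 / RAW R4: wait I4 write@14>
6) issue 10, read 15, done 16, write 17  <RAW R4: wait I4 write@14>
7) issue 19, read 20, done 22, write 23  <struct: ADD busy until I5 writes@18>
8) issue 20, read 21, done 22, write 23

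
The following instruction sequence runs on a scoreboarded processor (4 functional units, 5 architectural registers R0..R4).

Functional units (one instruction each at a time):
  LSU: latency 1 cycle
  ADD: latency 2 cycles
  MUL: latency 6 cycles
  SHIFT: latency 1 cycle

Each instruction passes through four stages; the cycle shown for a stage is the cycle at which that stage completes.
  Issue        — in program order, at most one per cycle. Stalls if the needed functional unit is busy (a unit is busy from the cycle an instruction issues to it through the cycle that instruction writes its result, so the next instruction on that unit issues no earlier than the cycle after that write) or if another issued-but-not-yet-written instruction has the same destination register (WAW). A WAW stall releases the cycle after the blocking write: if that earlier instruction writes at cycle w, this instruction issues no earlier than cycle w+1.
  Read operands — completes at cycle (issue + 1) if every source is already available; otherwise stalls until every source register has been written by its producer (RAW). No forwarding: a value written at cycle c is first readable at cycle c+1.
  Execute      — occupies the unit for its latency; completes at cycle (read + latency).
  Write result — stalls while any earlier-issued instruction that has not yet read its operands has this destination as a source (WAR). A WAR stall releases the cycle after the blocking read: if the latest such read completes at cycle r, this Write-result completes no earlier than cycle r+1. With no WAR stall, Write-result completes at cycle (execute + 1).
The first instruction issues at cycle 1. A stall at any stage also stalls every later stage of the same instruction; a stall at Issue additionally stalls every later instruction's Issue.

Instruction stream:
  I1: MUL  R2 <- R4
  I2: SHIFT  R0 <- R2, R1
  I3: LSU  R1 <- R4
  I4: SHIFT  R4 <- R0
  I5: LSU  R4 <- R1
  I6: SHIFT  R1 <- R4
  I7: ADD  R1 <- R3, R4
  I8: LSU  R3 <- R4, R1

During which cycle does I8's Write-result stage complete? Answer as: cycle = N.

[1] I1→MUL
[2] I1 RO; I2→SHIFT
[3] I3→LSU
[4] I3 RO
[5] I3 EX
[8] I1 EX
[9] I1 WR R2
[10] I2 RO
[11] I2 EX; I3 WR R1
[12] I2 WR R0
[13] I4→SHIFT
[14] I4 RO
[15] I4 EX
[16] I4 WR R4
[17] I5→LSU
[18] I5 RO; I6→SHIFT
[19] I5 EX
[20] I5 WR R4
[21] I6 RO
[22] I6 EX
[23] I6 WR R1
[24] I7→ADD
[25] I7 RO; I8→LSU
[27] I7 EX
[28] I7 WR R1
[29] I8 RO
[30] I8 EX
[31] I8 WR R3

cycle = 31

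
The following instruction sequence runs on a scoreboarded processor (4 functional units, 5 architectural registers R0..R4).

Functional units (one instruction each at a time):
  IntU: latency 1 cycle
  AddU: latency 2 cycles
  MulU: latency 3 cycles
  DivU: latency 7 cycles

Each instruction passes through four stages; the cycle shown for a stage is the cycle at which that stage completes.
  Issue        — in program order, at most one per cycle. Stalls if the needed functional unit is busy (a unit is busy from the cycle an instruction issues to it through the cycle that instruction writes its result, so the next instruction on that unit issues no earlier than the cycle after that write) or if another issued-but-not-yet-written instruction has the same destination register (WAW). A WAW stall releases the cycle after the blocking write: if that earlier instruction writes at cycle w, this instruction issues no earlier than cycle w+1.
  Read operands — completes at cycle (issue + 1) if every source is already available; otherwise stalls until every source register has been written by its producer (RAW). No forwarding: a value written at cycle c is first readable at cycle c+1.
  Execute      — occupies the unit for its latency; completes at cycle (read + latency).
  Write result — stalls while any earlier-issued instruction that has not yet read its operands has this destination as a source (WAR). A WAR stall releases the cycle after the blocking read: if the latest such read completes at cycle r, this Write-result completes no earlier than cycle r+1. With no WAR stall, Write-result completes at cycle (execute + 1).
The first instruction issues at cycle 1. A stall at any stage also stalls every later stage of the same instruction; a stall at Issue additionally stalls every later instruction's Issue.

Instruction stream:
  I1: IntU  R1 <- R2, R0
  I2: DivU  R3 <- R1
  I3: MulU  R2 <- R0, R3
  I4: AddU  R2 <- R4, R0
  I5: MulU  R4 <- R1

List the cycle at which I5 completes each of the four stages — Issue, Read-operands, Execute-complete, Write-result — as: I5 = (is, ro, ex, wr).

I5 = (20, 21, 24, 25)

I1  is:1  ro:2  ex:3  wr:4
I2  is:2  ro:5  ex:12  wr:13  — RAW R1: wait I1 write@4
I3  is:3  ro:14  ex:17  wr:18  — RAW R3: wait I2 write@13
I4  is:19  ro:20  ex:22  wr:23  — WAW R2: wait I3 write@18
I5  is:20  ro:21  ex:24  wr:25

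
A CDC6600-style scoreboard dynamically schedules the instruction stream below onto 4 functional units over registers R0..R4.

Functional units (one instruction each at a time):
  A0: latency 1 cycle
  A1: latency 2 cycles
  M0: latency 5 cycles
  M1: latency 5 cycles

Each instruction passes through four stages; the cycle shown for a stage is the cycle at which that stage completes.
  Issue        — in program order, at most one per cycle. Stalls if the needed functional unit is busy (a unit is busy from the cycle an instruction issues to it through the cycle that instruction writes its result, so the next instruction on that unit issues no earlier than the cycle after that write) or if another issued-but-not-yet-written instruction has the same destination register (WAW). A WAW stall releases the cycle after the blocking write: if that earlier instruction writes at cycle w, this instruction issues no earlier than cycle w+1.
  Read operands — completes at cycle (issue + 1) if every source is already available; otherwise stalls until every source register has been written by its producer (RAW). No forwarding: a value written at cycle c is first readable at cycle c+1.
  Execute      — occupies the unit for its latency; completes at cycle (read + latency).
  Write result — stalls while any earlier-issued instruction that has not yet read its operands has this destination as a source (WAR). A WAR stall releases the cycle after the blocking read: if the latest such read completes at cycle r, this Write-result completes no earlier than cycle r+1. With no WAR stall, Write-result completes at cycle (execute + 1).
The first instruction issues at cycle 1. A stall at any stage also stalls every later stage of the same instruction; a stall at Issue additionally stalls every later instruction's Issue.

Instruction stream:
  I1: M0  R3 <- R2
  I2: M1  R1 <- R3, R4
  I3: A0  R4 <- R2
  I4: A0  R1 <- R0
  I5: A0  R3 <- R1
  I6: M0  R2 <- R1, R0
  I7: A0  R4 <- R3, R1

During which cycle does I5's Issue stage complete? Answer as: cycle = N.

cycle = 20

t=1  I1 issues→M0
t=2  I1 reads · I2 issues→M1
t=3  I3 issues→A0
t=4  I3 reads
t=5  I3 exec-done
t=7  I1 exec-done
t=8  I1 writes R3
t=9  I2 reads
t=10  I3 writes R4
t=14  I2 exec-done
t=15  I2 writes R1
t=16  I4 issues→A0
t=17  I4 reads
t=18  I4 exec-done
t=19  I4 writes R1
t=20  I5 issues→A0
t=21  I5 reads · I6 issues→M0
t=22  I5 exec-done · I6 reads
t=23  I5 writes R3
t=24  I7 issues→A0
t=25  I7 reads
t=26  I7 exec-done
t=27  I6 exec-done · I7 writes R4
t=28  I6 writes R2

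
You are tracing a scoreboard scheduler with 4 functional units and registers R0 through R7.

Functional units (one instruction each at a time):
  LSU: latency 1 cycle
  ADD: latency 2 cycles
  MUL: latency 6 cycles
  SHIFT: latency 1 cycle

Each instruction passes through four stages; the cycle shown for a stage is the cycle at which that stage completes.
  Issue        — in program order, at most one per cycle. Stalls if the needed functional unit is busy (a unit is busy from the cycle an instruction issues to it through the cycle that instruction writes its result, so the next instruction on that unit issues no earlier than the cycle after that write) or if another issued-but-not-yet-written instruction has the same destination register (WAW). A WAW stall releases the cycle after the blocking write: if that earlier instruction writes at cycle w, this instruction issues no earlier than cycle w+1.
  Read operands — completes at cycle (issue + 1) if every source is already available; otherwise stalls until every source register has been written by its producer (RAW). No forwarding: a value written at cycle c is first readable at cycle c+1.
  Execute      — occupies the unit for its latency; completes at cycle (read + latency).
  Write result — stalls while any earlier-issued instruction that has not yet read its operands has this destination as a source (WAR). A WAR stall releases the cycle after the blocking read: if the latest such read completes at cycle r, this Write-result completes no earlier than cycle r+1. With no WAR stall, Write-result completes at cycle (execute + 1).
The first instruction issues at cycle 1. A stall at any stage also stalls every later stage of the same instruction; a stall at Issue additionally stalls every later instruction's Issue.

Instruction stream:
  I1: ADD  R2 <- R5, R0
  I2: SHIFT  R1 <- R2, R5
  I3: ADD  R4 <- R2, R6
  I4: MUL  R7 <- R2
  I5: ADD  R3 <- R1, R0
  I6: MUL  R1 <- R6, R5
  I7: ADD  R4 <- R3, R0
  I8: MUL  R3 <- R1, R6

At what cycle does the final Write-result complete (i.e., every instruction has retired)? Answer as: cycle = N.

c1: issue I1 (ADD)
c2: I1 read-ops, issue I2 (SHIFT)
c4: I1 finished on ADD
c5: I1→R2
c6: I2 read-ops, issue I3 (ADD)
c7: I2 finished on SHIFT, I3 read-ops, issue I4 (MUL)
c8: I2→R1, I4 read-ops
c9: I3 finished on ADD
c10: I3→R4
c11: issue I5 (ADD)
c12: I5 read-ops
c14: I4 finished on MUL, I5 finished on ADD
c15: I4→R7, I5→R3
c16: issue I6 (MUL)
c17: I6 read-ops, issue I7 (ADD)
c18: I7 read-ops
c20: I7 finished on ADD
c21: I7→R4
c23: I6 finished on MUL
c24: I6→R1
c25: issue I8 (MUL)
c26: I8 read-ops
c32: I8 finished on MUL
c33: I8→R3

cycle = 33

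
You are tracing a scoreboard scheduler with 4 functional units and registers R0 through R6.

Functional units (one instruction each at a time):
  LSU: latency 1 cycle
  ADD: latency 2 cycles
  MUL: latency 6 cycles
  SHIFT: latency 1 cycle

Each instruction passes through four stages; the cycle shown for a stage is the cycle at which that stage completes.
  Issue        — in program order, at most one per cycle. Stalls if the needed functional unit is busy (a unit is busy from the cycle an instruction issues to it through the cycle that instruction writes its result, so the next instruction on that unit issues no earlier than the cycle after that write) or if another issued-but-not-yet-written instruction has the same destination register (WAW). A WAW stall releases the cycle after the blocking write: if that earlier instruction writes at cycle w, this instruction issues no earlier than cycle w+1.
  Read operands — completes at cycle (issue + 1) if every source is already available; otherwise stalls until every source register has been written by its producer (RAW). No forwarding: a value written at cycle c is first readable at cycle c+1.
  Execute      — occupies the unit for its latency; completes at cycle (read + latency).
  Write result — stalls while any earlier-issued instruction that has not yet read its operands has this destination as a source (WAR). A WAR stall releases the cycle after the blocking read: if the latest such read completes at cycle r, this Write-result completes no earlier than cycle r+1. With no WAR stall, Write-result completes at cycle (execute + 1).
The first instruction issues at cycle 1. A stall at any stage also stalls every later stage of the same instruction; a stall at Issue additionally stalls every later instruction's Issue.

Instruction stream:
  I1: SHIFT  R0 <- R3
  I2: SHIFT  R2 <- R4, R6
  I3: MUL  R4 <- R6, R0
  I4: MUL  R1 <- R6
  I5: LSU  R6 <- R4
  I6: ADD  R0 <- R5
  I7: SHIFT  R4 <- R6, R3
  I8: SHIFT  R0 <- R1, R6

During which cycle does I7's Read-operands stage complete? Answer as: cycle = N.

t=1  I1 issues→SHIFT
t=2  I1 reads
t=3  I1 exec-done
t=4  I1 writes R0
t=5  I2 issues→SHIFT
t=6  I2 reads, I3 issues→MUL
t=7  I2 exec-done, I3 reads
t=8  I2 writes R2
t=13  I3 exec-done
t=14  I3 writes R4
t=15  I4 issues→MUL
t=16  I4 reads, I5 issues→LSU
t=17  I5 reads, I6 issues→ADD
t=18  I5 exec-done, I6 reads, I7 issues→SHIFT
t=19  I5 writes R6
t=20  I6 exec-done, I7 reads
t=21  I6 writes R0, I7 exec-done
t=22  I4 exec-done, I7 writes R4
t=23  I4 writes R1, I8 issues→SHIFT
t=24  I8 reads
t=25  I8 exec-done
t=26  I8 writes R0

cycle = 20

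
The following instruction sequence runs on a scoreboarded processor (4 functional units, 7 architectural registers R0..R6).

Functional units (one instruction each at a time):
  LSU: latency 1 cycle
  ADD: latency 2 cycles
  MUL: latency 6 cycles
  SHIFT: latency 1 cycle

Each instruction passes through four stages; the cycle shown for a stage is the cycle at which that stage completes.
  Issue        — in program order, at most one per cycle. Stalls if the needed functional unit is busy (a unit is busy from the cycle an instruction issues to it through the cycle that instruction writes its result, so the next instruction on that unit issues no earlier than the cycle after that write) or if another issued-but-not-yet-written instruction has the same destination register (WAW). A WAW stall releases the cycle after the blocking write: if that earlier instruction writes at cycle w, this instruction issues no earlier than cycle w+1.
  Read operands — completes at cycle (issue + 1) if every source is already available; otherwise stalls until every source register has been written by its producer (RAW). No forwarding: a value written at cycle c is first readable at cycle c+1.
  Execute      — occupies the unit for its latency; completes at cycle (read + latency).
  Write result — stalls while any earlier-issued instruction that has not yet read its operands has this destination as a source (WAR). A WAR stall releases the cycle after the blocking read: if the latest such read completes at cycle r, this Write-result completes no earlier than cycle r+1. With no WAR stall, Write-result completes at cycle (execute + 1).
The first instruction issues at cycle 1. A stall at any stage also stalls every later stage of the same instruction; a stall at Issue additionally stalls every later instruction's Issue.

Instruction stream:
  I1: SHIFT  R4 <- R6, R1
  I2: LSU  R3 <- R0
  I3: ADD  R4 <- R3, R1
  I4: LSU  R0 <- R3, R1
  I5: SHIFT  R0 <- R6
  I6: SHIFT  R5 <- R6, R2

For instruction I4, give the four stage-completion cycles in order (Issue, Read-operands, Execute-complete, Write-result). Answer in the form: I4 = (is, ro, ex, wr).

I4 = (6, 7, 8, 9)

c1: I1 dispatched to SHIFT
c2: I1 operands ready; I2 dispatched to LSU
c3: I1 complete; I2 operands ready
c4: R4←I1; I2 complete
c5: R3←I2; I3 dispatched to ADD
c6: I3 operands ready; I4 dispatched to LSU
c7: I4 operands ready
c8: I3 complete; I4 complete
c9: R4←I3; R0←I4
c10: I5 dispatched to SHIFT
c11: I5 operands ready
c12: I5 complete
c13: R0←I5
c14: I6 dispatched to SHIFT
c15: I6 operands ready
c16: I6 complete
c17: R5←I6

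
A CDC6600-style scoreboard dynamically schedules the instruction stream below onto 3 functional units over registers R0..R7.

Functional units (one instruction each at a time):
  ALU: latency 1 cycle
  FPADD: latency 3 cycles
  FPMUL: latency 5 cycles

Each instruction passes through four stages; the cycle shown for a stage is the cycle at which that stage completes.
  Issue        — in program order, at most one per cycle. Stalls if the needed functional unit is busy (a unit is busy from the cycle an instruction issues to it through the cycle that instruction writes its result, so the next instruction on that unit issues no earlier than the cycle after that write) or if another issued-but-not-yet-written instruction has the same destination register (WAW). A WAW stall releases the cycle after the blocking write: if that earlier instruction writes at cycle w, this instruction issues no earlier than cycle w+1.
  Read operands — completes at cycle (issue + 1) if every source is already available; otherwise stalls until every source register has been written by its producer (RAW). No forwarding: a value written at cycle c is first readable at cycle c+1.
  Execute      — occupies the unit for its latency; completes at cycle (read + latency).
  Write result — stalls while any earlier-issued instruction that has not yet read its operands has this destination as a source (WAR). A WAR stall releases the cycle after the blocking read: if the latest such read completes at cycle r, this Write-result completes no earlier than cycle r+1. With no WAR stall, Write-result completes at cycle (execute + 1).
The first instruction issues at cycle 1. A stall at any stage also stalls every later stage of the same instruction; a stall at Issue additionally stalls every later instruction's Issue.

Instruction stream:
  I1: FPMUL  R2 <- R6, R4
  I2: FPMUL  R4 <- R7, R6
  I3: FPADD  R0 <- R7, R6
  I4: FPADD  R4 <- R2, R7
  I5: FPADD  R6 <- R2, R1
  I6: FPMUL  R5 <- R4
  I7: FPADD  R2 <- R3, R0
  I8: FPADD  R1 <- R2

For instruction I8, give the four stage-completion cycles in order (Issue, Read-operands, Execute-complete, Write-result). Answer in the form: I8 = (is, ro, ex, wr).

I1 -> (1, 2, 7, 8)
I2 -> (9, 10, 15, 16)  // struct: FPMUL busy until I1 writes@8
I3 -> (10, 11, 14, 15)
I4 -> (17, 18, 21, 22)  // WAW R4: wait I2 write@16
I5 -> (23, 24, 27, 28)  // struct: FPADD busy until I4 writes@22
I6 -> (24, 25, 30, 31)
I7 -> (29, 30, 33, 34)  // struct: FPADD busy until I5 writes@28
I8 -> (35, 36, 39, 40)  // struct: FPADD busy until I7 writes@34

I8 = (35, 36, 39, 40)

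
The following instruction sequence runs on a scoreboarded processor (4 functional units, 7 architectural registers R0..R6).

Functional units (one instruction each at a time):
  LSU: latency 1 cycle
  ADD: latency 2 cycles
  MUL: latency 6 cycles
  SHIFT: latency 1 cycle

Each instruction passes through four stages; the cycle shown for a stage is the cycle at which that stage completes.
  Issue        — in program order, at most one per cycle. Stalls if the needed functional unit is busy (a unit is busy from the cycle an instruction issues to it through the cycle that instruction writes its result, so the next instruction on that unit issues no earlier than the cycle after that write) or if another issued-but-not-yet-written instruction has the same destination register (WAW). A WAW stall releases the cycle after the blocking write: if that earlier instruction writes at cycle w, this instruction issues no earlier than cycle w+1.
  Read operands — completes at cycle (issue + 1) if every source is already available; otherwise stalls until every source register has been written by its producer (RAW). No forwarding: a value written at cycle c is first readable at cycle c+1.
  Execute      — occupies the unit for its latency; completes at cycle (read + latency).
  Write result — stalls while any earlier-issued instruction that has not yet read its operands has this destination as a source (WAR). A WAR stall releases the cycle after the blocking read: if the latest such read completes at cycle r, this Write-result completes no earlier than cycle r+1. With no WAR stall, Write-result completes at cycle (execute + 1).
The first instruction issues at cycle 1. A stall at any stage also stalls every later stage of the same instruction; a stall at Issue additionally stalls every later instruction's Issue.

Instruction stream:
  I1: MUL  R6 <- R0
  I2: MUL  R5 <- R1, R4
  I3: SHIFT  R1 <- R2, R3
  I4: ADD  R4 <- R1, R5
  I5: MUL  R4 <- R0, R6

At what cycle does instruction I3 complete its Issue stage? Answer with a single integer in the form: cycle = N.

t=1  I1 dispatched to MUL
t=2  I1 operands ready
t=8  I1 complete
t=9  R6←I1
t=10  I2 dispatched to MUL
t=11  I2 operands ready, I3 dispatched to SHIFT
t=12  I3 operands ready, I4 dispatched to ADD
t=13  I3 complete
t=14  R1←I3
t=17  I2 complete
t=18  R5←I2
t=19  I4 operands ready
t=21  I4 complete
t=22  R4←I4
t=23  I5 dispatched to MUL
t=24  I5 operands ready
t=30  I5 complete
t=31  R4←I5

cycle = 11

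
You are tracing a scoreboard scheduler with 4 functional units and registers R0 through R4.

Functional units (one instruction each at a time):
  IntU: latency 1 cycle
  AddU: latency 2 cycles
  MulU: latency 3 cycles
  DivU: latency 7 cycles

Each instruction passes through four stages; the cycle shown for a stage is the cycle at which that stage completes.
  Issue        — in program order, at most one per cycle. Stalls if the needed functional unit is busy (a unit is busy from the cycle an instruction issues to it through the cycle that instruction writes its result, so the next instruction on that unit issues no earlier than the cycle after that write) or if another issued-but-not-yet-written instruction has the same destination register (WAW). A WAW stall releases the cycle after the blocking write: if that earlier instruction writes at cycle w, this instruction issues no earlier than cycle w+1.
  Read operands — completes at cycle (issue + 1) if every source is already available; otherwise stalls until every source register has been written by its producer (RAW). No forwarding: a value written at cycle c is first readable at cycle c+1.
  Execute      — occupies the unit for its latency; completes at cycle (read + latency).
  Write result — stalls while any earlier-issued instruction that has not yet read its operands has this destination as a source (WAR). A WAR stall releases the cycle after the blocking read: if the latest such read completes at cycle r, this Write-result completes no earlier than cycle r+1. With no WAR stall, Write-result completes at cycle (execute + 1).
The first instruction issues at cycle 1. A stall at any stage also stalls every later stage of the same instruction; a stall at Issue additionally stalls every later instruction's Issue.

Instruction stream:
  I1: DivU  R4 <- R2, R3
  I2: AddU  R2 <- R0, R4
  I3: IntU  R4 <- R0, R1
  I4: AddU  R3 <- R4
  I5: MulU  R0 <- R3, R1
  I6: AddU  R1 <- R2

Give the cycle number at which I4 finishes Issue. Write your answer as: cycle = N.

cycle 1: I1 issues→DivU
cycle 2: I1 reads | I2 issues→AddU
cycle 9: I1 exec-done
cycle 10: I1 writes R4
cycle 11: I2 reads | I3 issues→IntU
cycle 12: I3 reads
cycle 13: I2 exec-done | I3 exec-done
cycle 14: I2 writes R2 | I3 writes R4
cycle 15: I4 issues→AddU
cycle 16: I4 reads | I5 issues→MulU
cycle 18: I4 exec-done
cycle 19: I4 writes R3
cycle 20: I5 reads | I6 issues→AddU
cycle 21: I6 reads
cycle 23: I5 exec-done | I6 exec-done
cycle 24: I5 writes R0 | I6 writes R1

cycle = 15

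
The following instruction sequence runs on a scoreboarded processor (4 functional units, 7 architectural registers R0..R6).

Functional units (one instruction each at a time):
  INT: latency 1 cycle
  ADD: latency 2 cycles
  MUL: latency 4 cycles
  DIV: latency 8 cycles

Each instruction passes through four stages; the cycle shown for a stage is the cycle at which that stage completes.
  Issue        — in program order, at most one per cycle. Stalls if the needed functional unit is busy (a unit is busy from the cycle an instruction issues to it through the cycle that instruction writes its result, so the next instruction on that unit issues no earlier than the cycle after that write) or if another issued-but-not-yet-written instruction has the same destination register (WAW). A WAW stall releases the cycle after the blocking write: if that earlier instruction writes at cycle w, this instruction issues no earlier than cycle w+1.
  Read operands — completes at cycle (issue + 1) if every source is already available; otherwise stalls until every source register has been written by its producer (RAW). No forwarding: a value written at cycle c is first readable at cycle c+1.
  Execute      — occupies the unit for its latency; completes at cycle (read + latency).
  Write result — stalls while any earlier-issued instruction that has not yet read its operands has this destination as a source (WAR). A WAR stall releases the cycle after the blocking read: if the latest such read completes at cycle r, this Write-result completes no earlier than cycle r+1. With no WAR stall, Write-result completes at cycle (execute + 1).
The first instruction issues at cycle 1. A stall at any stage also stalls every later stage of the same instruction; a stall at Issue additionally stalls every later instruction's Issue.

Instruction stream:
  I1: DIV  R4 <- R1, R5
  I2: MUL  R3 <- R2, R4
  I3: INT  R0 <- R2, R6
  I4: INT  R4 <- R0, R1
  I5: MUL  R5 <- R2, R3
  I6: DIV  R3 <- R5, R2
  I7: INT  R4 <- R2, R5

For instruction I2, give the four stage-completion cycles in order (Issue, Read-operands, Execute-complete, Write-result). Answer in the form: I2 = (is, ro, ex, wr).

I2 = (2, 12, 16, 17)

c1: issue I1 (DIV)
c2: I1 read-ops | issue I2 (MUL)
c3: issue I3 (INT)
c4: I3 read-ops
c5: I3 finished on INT
c6: I3→R0
c10: I1 finished on DIV
c11: I1→R4
c12: I2 read-ops | issue I4 (INT)
c13: I4 read-ops
c14: I4 finished on INT
c15: I4→R4
c16: I2 finished on MUL
c17: I2→R3
c18: issue I5 (MUL)
c19: I5 read-ops | issue I6 (DIV)
c20: issue I7 (INT)
c23: I5 finished on MUL
c24: I5→R5
c25: I6 read-ops | I7 read-ops
c26: I7 finished on INT
c27: I7→R4
c33: I6 finished on DIV
c34: I6→R3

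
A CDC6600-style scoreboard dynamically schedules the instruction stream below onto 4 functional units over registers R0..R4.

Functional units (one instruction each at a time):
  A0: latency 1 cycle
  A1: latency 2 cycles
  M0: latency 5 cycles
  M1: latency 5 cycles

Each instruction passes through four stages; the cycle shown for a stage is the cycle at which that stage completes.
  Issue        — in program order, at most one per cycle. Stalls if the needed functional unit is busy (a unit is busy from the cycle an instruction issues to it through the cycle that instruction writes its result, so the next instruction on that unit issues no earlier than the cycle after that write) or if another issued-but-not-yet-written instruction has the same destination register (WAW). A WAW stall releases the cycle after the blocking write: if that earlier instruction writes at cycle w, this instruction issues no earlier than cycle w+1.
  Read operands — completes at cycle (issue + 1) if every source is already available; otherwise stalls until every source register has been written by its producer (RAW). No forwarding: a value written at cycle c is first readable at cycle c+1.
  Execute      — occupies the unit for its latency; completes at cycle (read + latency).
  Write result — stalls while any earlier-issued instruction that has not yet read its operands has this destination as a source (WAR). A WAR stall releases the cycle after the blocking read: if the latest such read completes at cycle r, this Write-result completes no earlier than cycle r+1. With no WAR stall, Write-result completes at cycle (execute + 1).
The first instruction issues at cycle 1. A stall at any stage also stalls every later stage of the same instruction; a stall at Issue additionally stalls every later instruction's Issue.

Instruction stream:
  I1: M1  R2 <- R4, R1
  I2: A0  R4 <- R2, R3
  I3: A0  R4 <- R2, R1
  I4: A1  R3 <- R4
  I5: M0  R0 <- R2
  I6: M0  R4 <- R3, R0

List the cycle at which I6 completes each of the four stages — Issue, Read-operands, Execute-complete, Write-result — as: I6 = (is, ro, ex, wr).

I6 = (22, 23, 28, 29)

cycle 1: I1 dispatched to M1
cycle 2: I1 operands ready; I2 dispatched to A0
cycle 7: I1 complete
cycle 8: R2←I1
cycle 9: I2 operands ready
cycle 10: I2 complete
cycle 11: R4←I2
cycle 12: I3 dispatched to A0
cycle 13: I3 operands ready; I4 dispatched to A1
cycle 14: I3 complete; I5 dispatched to M0
cycle 15: R4←I3; I5 operands ready
cycle 16: I4 operands ready
cycle 18: I4 complete
cycle 19: R3←I4
cycle 20: I5 complete
cycle 21: R0←I5
cycle 22: I6 dispatched to M0
cycle 23: I6 operands ready
cycle 28: I6 complete
cycle 29: R4←I6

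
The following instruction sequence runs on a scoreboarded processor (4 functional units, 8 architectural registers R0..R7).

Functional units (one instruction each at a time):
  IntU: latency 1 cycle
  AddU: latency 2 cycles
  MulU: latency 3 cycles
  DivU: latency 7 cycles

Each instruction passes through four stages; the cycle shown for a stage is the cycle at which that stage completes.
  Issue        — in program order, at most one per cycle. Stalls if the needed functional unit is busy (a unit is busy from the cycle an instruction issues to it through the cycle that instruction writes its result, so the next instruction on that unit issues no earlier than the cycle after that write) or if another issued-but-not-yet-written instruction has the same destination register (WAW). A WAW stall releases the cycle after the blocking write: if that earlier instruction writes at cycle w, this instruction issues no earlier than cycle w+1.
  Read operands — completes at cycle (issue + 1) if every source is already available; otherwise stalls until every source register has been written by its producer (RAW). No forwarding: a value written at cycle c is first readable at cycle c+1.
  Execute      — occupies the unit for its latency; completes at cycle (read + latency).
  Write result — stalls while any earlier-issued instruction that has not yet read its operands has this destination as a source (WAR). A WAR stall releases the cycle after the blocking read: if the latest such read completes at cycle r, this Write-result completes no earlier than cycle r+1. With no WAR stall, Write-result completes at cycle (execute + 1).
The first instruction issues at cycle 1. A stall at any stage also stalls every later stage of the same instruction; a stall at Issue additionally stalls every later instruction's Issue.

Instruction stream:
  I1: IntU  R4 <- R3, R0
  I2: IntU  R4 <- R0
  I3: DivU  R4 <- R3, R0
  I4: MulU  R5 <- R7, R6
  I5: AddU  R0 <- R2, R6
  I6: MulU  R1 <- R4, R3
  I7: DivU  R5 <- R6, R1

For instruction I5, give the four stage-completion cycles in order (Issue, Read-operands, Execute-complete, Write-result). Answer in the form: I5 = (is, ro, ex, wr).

I5 = (11, 12, 14, 15)

1) issue 1, read 2, done 3, write 4
2) issue 5, read 6, done 7, write 8  <struct: IntU busy until I1 writes@4>
3) issue 9, read 10, done 17, write 18  <WAW R4: wait I2 write@8>
4) issue 10, read 11, done 14, write 15
5) issue 11, read 12, done 14, write 15
6) issue 16, read 19, done 22, write 23  <struct: MulU busy until I4 writes@15 / RAW R4: wait I3 write@18>
7) issue 19, read 24, done 31, write 32  <struct: DivU busy until I3 writes@18 / RAW R1: wait I6 write@23>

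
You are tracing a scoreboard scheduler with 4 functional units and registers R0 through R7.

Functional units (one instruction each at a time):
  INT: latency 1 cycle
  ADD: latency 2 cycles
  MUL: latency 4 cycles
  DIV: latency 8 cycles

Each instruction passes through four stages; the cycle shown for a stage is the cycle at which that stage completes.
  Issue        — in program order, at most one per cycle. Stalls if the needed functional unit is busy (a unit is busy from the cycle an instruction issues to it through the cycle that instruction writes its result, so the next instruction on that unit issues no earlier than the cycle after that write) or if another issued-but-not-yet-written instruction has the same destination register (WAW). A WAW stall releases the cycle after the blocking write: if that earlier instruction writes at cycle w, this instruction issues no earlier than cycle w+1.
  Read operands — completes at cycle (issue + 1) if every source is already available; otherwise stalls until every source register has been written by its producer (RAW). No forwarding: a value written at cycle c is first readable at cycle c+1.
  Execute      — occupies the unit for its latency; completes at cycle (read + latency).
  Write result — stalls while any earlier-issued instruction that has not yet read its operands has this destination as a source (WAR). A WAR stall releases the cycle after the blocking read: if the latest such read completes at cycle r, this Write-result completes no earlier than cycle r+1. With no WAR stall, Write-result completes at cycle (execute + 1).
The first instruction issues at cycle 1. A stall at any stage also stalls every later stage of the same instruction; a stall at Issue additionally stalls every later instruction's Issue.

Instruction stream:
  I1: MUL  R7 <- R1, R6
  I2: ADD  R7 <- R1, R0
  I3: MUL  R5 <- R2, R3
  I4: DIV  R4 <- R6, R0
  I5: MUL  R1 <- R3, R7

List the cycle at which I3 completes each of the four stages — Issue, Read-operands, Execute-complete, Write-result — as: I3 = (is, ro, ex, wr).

t=1  issue I1 (MUL)
t=2  I1 read-ops
t=6  I1 finished on MUL
t=7  I1→R7
t=8  issue I2 (ADD)
t=9  I2 read-ops | issue I3 (MUL)
t=10  I3 read-ops | issue I4 (DIV)
t=11  I2 finished on ADD | I4 read-ops
t=12  I2→R7
t=14  I3 finished on MUL
t=15  I3→R5
t=16  issue I5 (MUL)
t=17  I5 read-ops
t=19  I4 finished on DIV
t=20  I4→R4
t=21  I5 finished on MUL
t=22  I5→R1

I3 = (9, 10, 14, 15)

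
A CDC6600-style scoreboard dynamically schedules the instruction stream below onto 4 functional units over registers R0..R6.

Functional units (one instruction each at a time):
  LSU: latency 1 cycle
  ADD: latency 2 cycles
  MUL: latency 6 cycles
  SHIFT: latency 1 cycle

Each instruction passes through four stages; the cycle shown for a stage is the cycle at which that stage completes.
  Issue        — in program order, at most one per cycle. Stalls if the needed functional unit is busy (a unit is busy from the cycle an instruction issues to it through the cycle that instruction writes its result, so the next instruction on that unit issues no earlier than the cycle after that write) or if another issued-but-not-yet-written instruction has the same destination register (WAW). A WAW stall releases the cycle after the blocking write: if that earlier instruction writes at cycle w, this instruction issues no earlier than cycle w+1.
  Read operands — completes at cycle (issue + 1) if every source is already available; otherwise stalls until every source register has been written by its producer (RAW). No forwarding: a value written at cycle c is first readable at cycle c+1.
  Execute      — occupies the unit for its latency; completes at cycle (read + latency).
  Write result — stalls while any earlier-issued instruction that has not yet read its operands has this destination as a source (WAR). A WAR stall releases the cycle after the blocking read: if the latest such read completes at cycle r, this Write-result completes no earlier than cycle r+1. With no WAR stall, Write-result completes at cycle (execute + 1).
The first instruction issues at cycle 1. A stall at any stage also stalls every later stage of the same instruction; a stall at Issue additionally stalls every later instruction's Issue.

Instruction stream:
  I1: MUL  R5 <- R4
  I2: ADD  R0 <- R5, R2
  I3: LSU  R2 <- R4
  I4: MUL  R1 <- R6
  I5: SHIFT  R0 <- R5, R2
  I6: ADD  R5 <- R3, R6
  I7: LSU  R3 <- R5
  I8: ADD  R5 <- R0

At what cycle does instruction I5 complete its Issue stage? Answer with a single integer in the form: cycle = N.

[1] I1→MUL
[2] I1 RO | I2→ADD
[3] I3→LSU
[4] I3 RO
[5] I3 EX
[8] I1 EX
[9] I1 WR R5
[10] I2 RO | I4→MUL
[11] I3 WR R2 | I4 RO
[12] I2 EX
[13] I2 WR R0
[14] I5→SHIFT
[15] I5 RO | I6→ADD
[16] I5 EX | I6 RO | I7→LSU
[17] I4 EX | I5 WR R0
[18] I4 WR R1 | I6 EX
[19] I6 WR R5
[20] I7 RO | I8→ADD
[21] I7 EX | I8 RO
[22] I7 WR R3
[23] I8 EX
[24] I8 WR R5

cycle = 14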